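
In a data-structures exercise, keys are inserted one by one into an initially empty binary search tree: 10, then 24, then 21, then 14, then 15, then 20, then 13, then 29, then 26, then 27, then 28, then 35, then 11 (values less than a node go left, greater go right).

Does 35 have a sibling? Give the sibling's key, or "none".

26

Insert 10: tree is empty, so 10 becomes the root.
Insert 24: 24 > 10 → go right. Place as right child of 10.
Insert 21: 21 > 10 → go right; 21 < 24 → go left. Place as left child of 24.
Insert 14: 14 > 10 → go right; 14 < 24 → go left; 14 < 21 → go left. Place as left child of 21.
Insert 15: 15 > 10 → go right; 15 < 24 → go left; 15 < 21 → go left; 15 > 14 → go right. Place as right child of 14.
Insert 20: 20 > 10 → go right; 20 < 24 → go left; 20 < 21 → go left; 20 > 14 → go right; 20 > 15 → go right. Place as right child of 15.
Insert 13: 13 > 10 → go right; 13 < 24 → go left; 13 < 21 → go left; 13 < 14 → go left. Place as left child of 14.
Insert 29: 29 > 10 → go right; 29 > 24 → go right. Place as right child of 24.
Insert 26: 26 > 10 → go right; 26 > 24 → go right; 26 < 29 → go left. Place as left child of 29.
Insert 27: 27 > 10 → go right; 27 > 24 → go right; 27 < 29 → go left; 27 > 26 → go right. Place as right child of 26.
Insert 28: 28 > 10 → go right; 28 > 24 → go right; 28 < 29 → go left; 28 > 26 → go right; 28 > 27 → go right. Place as right child of 27.
Insert 35: 35 > 10 → go right; 35 > 24 → go right; 35 > 29 → go right. Place as right child of 29.
Insert 11: 11 > 10 → go right; 11 < 24 → go left; 11 < 21 → go left; 11 < 14 → go left; 11 < 13 → go left. Place as left child of 13.

35's parent is 29; the other child of 29 is 26.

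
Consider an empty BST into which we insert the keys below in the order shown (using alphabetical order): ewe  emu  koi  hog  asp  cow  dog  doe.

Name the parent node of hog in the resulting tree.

koi

ewe: root
emu: left child of ewe (depth 1)
koi: right child of ewe (depth 1)
hog: left child of koi (depth 2)
asp: left child of emu (depth 2)
cow: right child of asp (depth 3)
dog: right child of cow (depth 4)
doe: left child of dog (depth 5)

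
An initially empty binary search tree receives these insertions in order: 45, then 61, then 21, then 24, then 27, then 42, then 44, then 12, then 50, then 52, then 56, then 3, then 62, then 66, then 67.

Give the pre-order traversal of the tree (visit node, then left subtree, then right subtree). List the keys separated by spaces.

45: root
61: right child of 45 (depth 1)
21: left child of 45 (depth 1)
24: right child of 21 (depth 2)
27: right child of 24 (depth 3)
42: right child of 27 (depth 4)
44: right child of 42 (depth 5)
12: left child of 21 (depth 2)
50: left child of 61 (depth 2)
52: right child of 50 (depth 3)
56: right child of 52 (depth 4)
3: left child of 12 (depth 3)
62: right child of 61 (depth 2)
66: right child of 62 (depth 3)
67: right child of 66 (depth 4)

45 21 12 3 24 27 42 44 61 50 52 56 62 66 67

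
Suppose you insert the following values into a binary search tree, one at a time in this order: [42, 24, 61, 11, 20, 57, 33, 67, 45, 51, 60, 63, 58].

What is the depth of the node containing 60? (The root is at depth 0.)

3

Insert 42: tree is empty, so 42 becomes the root.
Insert 24: 24 < 42 → go left. Place as left child of 42.
Insert 61: 61 > 42 → go right. Place as right child of 42.
Insert 11: 11 < 42 → go left; 11 < 24 → go left. Place as left child of 24.
Insert 20: 20 < 42 → go left; 20 < 24 → go left; 20 > 11 → go right. Place as right child of 11.
Insert 57: 57 > 42 → go right; 57 < 61 → go left. Place as left child of 61.
Insert 33: 33 < 42 → go left; 33 > 24 → go right. Place as right child of 24.
Insert 67: 67 > 42 → go right; 67 > 61 → go right. Place as right child of 61.
Insert 45: 45 > 42 → go right; 45 < 61 → go left; 45 < 57 → go left. Place as left child of 57.
Insert 51: 51 > 42 → go right; 51 < 61 → go left; 51 < 57 → go left; 51 > 45 → go right. Place as right child of 45.
Insert 60: 60 > 42 → go right; 60 < 61 → go left; 60 > 57 → go right. Place as right child of 57.
Insert 63: 63 > 42 → go right; 63 > 61 → go right; 63 < 67 → go left. Place as left child of 67.
Insert 58: 58 > 42 → go right; 58 < 61 → go left; 58 > 57 → go right; 58 < 60 → go left. Place as left child of 60.

Path to 60: 42 → 61 → 57 → 60, which is 3 edges.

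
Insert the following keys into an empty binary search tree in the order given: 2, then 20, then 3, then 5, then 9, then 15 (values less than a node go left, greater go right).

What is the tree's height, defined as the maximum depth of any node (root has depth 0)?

5

Resulting structure (node: left, right):
  2: L=–, R=20
  20: L=3, R=–
  3: L=–, R=5
  5: L=–, R=9
  9: L=–, R=15
  15: L=–, R=–

The deepest node is 15 at depth 5.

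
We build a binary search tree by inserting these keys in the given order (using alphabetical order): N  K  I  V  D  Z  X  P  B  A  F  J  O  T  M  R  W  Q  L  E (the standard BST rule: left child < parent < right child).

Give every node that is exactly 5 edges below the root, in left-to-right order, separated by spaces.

Insert N: tree is empty, so N becomes the root.
Insert K: K < N → go left. Place as left child of N.
Insert I: I < N → go left; I < K → go left. Place as left child of K.
Insert V: V > N → go right. Place as right child of N.
Insert D: D < N → go left; D < K → go left; D < I → go left. Place as left child of I.
Insert Z: Z > N → go right; Z > V → go right. Place as right child of V.
Insert X: X > N → go right; X > V → go right; X < Z → go left. Place as left child of Z.
Insert P: P > N → go right; P < V → go left. Place as left child of V.
Insert B: B < N → go left; B < K → go left; B < I → go left; B < D → go left. Place as left child of D.
Insert A: A < N → go left; A < K → go left; A < I → go left; A < D → go left; A < B → go left. Place as left child of B.
Insert F: F < N → go left; F < K → go left; F < I → go left; F > D → go right. Place as right child of D.
Insert J: J < N → go left; J < K → go left; J > I → go right. Place as right child of I.
Insert O: O > N → go right; O < V → go left; O < P → go left. Place as left child of P.
Insert T: T > N → go right; T < V → go left; T > P → go right. Place as right child of P.
Insert M: M < N → go left; M > K → go right. Place as right child of K.
Insert R: R > N → go right; R < V → go left; R > P → go right; R < T → go left. Place as left child of T.
Insert W: W > N → go right; W > V → go right; W < Z → go left; W < X → go left. Place as left child of X.
Insert Q: Q > N → go right; Q < V → go left; Q > P → go right; Q < T → go left; Q < R → go left. Place as left child of R.
Insert L: L < N → go left; L > K → go right; L < M → go left. Place as left child of M.
Insert E: E < N → go left; E < K → go left; E < I → go left; E > D → go right; E < F → go left. Place as left child of F.

A E Q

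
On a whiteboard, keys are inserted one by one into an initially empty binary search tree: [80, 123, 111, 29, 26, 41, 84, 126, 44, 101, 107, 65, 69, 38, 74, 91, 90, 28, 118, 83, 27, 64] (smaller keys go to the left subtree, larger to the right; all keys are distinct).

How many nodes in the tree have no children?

9

Insert 80: tree is empty, so 80 becomes the root.
Insert 123: 123 > 80 → go right. Place as right child of 80.
Insert 111: 111 > 80 → go right; 111 < 123 → go left. Place as left child of 123.
Insert 29: 29 < 80 → go left. Place as left child of 80.
Insert 26: 26 < 80 → go left; 26 < 29 → go left. Place as left child of 29.
Insert 41: 41 < 80 → go left; 41 > 29 → go right. Place as right child of 29.
Insert 84: 84 > 80 → go right; 84 < 123 → go left; 84 < 111 → go left. Place as left child of 111.
Insert 126: 126 > 80 → go right; 126 > 123 → go right. Place as right child of 123.
Insert 44: 44 < 80 → go left; 44 > 29 → go right; 44 > 41 → go right. Place as right child of 41.
Insert 101: 101 > 80 → go right; 101 < 123 → go left; 101 < 111 → go left; 101 > 84 → go right. Place as right child of 84.
Insert 107: 107 > 80 → go right; 107 < 123 → go left; 107 < 111 → go left; 107 > 84 → go right; 107 > 101 → go right. Place as right child of 101.
Insert 65: 65 < 80 → go left; 65 > 29 → go right; 65 > 41 → go right; 65 > 44 → go right. Place as right child of 44.
Insert 69: 69 < 80 → go left; 69 > 29 → go right; 69 > 41 → go right; 69 > 44 → go right; 69 > 65 → go right. Place as right child of 65.
Insert 38: 38 < 80 → go left; 38 > 29 → go right; 38 < 41 → go left. Place as left child of 41.
Insert 74: 74 < 80 → go left; 74 > 29 → go right; 74 > 41 → go right; 74 > 44 → go right; 74 > 65 → go right; 74 > 69 → go right. Place as right child of 69.
Insert 91: 91 > 80 → go right; 91 < 123 → go left; 91 < 111 → go left; 91 > 84 → go right; 91 < 101 → go left. Place as left child of 101.
Insert 90: 90 > 80 → go right; 90 < 123 → go left; 90 < 111 → go left; 90 > 84 → go right; 90 < 101 → go left; 90 < 91 → go left. Place as left child of 91.
Insert 28: 28 < 80 → go left; 28 < 29 → go left; 28 > 26 → go right. Place as right child of 26.
Insert 118: 118 > 80 → go right; 118 < 123 → go left; 118 > 111 → go right. Place as right child of 111.
Insert 83: 83 > 80 → go right; 83 < 123 → go left; 83 < 111 → go left; 83 < 84 → go left. Place as left child of 84.
Insert 27: 27 < 80 → go left; 27 < 29 → go left; 27 > 26 → go right; 27 < 28 → go left. Place as left child of 28.
Insert 64: 64 < 80 → go left; 64 > 29 → go right; 64 > 41 → go right; 64 > 44 → go right; 64 < 65 → go left. Place as left child of 65.

Leaves: 27, 38, 64, 74, 83, 90, 107, 118, 126 — 9 in total.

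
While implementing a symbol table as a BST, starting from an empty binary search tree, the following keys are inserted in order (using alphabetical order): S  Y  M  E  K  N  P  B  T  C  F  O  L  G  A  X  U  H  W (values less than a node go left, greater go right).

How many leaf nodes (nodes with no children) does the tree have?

6

Insert S: tree is empty, so S becomes the root.
Insert Y: Y > S → go right. Place as right child of S.
Insert M: M < S → go left. Place as left child of S.
Insert E: E < S → go left; E < M → go left. Place as left child of M.
Insert K: K < S → go left; K < M → go left; K > E → go right. Place as right child of E.
Insert N: N < S → go left; N > M → go right. Place as right child of M.
Insert P: P < S → go left; P > M → go right; P > N → go right. Place as right child of N.
Insert B: B < S → go left; B < M → go left; B < E → go left. Place as left child of E.
Insert T: T > S → go right; T < Y → go left. Place as left child of Y.
Insert C: C < S → go left; C < M → go left; C < E → go left; C > B → go right. Place as right child of B.
Insert F: F < S → go left; F < M → go left; F > E → go right; F < K → go left. Place as left child of K.
Insert O: O < S → go left; O > M → go right; O > N → go right; O < P → go left. Place as left child of P.
Insert L: L < S → go left; L < M → go left; L > E → go right; L > K → go right. Place as right child of K.
Insert G: G < S → go left; G < M → go left; G > E → go right; G < K → go left; G > F → go right. Place as right child of F.
Insert A: A < S → go left; A < M → go left; A < E → go left; A < B → go left. Place as left child of B.
Insert X: X > S → go right; X < Y → go left; X > T → go right. Place as right child of T.
Insert U: U > S → go right; U < Y → go left; U > T → go right; U < X → go left. Place as left child of X.
Insert H: H < S → go left; H < M → go left; H > E → go right; H < K → go left; H > F → go right; H > G → go right. Place as right child of G.
Insert W: W > S → go right; W < Y → go left; W > T → go right; W < X → go left; W > U → go right. Place as right child of U.

Leaves: A, C, H, L, O, W — 6 in total.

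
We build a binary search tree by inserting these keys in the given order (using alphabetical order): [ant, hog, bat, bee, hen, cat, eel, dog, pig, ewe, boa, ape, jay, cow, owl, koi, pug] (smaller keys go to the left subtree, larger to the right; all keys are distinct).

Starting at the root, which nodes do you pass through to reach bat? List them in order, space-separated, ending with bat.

ant: root
hog: right child of ant (depth 1)
bat: left child of hog (depth 2)
bee: right child of bat (depth 3)
hen: right child of bee (depth 4)
cat: left child of hen (depth 5)
eel: right child of cat (depth 6)
dog: left child of eel (depth 7)
pig: right child of hog (depth 2)
ewe: right child of eel (depth 7)
boa: left child of cat (depth 6)
ape: left child of bat (depth 3)
jay: left child of pig (depth 3)
cow: left child of dog (depth 8)
owl: right child of jay (depth 4)
koi: left child of owl (depth 5)
pug: right child of pig (depth 3)

ant hog bat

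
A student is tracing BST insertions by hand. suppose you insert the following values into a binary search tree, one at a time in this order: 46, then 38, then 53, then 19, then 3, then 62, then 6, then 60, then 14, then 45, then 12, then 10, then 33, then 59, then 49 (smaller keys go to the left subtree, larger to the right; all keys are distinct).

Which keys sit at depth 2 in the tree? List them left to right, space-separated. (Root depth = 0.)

46: root
38: left child of 46 (depth 1)
53: right child of 46 (depth 1)
19: left child of 38 (depth 2)
3: left child of 19 (depth 3)
62: right child of 53 (depth 2)
6: right child of 3 (depth 4)
60: left child of 62 (depth 3)
14: right child of 6 (depth 5)
45: right child of 38 (depth 2)
12: left child of 14 (depth 6)
10: left child of 12 (depth 7)
33: right child of 19 (depth 3)
59: left child of 60 (depth 4)
49: left child of 53 (depth 2)

19 45 49 62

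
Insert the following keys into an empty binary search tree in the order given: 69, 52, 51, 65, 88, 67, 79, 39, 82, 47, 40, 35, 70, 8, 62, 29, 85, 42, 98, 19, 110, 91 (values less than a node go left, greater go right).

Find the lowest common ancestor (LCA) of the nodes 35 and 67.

52

69: root
52: left child of 69 (depth 1)
51: left child of 52 (depth 2)
65: right child of 52 (depth 2)
88: right child of 69 (depth 1)
67: right child of 65 (depth 3)
79: left child of 88 (depth 2)
39: left child of 51 (depth 3)
82: right child of 79 (depth 3)
47: right child of 39 (depth 4)
40: left child of 47 (depth 5)
35: left child of 39 (depth 4)
70: left child of 79 (depth 3)
8: left child of 35 (depth 5)
62: left child of 65 (depth 3)
29: right child of 8 (depth 6)
85: right child of 82 (depth 4)
42: right child of 40 (depth 6)
98: right child of 88 (depth 2)
19: left child of 29 (depth 7)
110: right child of 98 (depth 3)
91: left child of 98 (depth 3)

Path to 35: 69 → 52 → 51 → 39 → 35
Path to 67: 69 → 52 → 65 → 67
The paths share a prefix ending at 52, then split left and right.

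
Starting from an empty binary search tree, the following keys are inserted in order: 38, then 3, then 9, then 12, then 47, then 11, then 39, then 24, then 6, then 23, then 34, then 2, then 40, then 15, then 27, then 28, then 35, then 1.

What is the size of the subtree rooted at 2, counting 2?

Resulting structure (node: left, right):
  38: L=3, R=47
  3: L=2, R=9
  9: L=6, R=12
  12: L=11, R=24
  47: L=39, R=–
  11: L=–, R=–
  39: L=–, R=40
  24: L=23, R=34
  6: L=–, R=–
  23: L=15, R=–
  34: L=27, R=35
  2: L=1, R=–
  40: L=–, R=–
  15: L=–, R=–
  27: L=–, R=28
  28: L=–, R=–
  35: L=–, R=–
  1: L=–, R=–

Subtree rooted at 2 contains: 2, 1 — 2 nodes.

2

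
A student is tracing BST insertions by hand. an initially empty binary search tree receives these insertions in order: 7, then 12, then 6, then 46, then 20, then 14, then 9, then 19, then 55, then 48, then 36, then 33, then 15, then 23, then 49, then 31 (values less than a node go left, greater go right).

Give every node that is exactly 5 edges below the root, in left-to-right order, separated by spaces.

Resulting structure (node: left, right):
  7: L=6, R=12
  12: L=9, R=46
  6: L=–, R=–
  46: L=20, R=55
  20: L=14, R=36
  14: L=–, R=19
  9: L=–, R=–
  19: L=15, R=–
  55: L=48, R=–
  48: L=–, R=49
  36: L=33, R=–
  33: L=23, R=–
  15: L=–, R=–
  23: L=–, R=31
  49: L=–, R=–
  31: L=–, R=–

19 33 49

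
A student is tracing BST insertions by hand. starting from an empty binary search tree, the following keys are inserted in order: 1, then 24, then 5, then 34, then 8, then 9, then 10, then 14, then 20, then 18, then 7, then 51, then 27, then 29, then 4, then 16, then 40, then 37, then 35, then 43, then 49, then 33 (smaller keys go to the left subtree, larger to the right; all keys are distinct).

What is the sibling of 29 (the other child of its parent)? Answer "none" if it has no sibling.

1: root
24: right child of 1 (depth 1)
5: left child of 24 (depth 2)
34: right child of 24 (depth 2)
8: right child of 5 (depth 3)
9: right child of 8 (depth 4)
10: right child of 9 (depth 5)
14: right child of 10 (depth 6)
20: right child of 14 (depth 7)
18: left child of 20 (depth 8)
7: left child of 8 (depth 4)
51: right child of 34 (depth 3)
27: left child of 34 (depth 3)
29: right child of 27 (depth 4)
4: left child of 5 (depth 3)
16: left child of 18 (depth 9)
40: left child of 51 (depth 4)
37: left child of 40 (depth 5)
35: left child of 37 (depth 6)
43: right child of 40 (depth 5)
49: right child of 43 (depth 6)
33: right child of 29 (depth 5)

29's parent is 27, which has only one child.

none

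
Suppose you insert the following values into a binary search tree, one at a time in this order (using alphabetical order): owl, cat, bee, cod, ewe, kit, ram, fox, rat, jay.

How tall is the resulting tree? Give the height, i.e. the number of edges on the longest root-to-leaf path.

6

owl: root
cat: left child of owl (depth 1)
bee: left child of cat (depth 2)
cod: right child of cat (depth 2)
ewe: right child of cod (depth 3)
kit: right child of ewe (depth 4)
ram: right child of owl (depth 1)
fox: left child of kit (depth 5)
rat: right child of ram (depth 2)
jay: right child of fox (depth 6)

The deepest node is jay at depth 6.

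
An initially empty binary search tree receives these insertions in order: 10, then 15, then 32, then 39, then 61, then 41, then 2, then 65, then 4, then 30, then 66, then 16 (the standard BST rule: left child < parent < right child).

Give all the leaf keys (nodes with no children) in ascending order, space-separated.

Insert 10: tree is empty, so 10 becomes the root.
Insert 15: 15 > 10 → go right. Place as right child of 10.
Insert 32: 32 > 10 → go right; 32 > 15 → go right. Place as right child of 15.
Insert 39: 39 > 10 → go right; 39 > 15 → go right; 39 > 32 → go right. Place as right child of 32.
Insert 61: 61 > 10 → go right; 61 > 15 → go right; 61 > 32 → go right; 61 > 39 → go right. Place as right child of 39.
Insert 41: 41 > 10 → go right; 41 > 15 → go right; 41 > 32 → go right; 41 > 39 → go right; 41 < 61 → go left. Place as left child of 61.
Insert 2: 2 < 10 → go left. Place as left child of 10.
Insert 65: 65 > 10 → go right; 65 > 15 → go right; 65 > 32 → go right; 65 > 39 → go right; 65 > 61 → go right. Place as right child of 61.
Insert 4: 4 < 10 → go left; 4 > 2 → go right. Place as right child of 2.
Insert 30: 30 > 10 → go right; 30 > 15 → go right; 30 < 32 → go left. Place as left child of 32.
Insert 66: 66 > 10 → go right; 66 > 15 → go right; 66 > 32 → go right; 66 > 39 → go right; 66 > 61 → go right; 66 > 65 → go right. Place as right child of 65.
Insert 16: 16 > 10 → go right; 16 > 15 → go right; 16 < 32 → go left; 16 < 30 → go left. Place as left child of 30.

4 16 41 66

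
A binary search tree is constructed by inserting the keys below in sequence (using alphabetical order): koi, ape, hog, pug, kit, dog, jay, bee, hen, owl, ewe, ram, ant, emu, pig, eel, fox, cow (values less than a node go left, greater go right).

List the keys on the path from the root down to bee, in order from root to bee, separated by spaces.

koi ape hog dog bee

koi: root
ape: left child of koi (depth 1)
hog: right child of ape (depth 2)
pug: right child of koi (depth 1)
kit: right child of hog (depth 3)
dog: left child of hog (depth 3)
jay: left child of kit (depth 4)
bee: left child of dog (depth 4)
hen: right child of dog (depth 4)
owl: left child of pug (depth 2)
ewe: left child of hen (depth 5)
ram: right child of pug (depth 2)
ant: left child of ape (depth 2)
emu: left child of ewe (depth 6)
pig: right child of owl (depth 3)
eel: left child of emu (depth 7)
fox: right child of ewe (depth 6)
cow: right child of bee (depth 5)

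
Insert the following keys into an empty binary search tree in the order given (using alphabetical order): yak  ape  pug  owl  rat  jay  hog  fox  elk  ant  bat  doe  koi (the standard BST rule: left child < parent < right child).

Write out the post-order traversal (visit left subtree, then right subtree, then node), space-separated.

ant doe bat elk fox hog koi jay owl rat pug ape yak

Insert yak: tree is empty, so yak becomes the root.
Insert ape: ape < yak → go left. Place as left child of yak.
Insert pug: pug < yak → go left; pug > ape → go right. Place as right child of ape.
Insert owl: owl < yak → go left; owl > ape → go right; owl < pug → go left. Place as left child of pug.
Insert rat: rat < yak → go left; rat > ape → go right; rat > pug → go right. Place as right child of pug.
Insert jay: jay < yak → go left; jay > ape → go right; jay < pug → go left; jay < owl → go left. Place as left child of owl.
Insert hog: hog < yak → go left; hog > ape → go right; hog < pug → go left; hog < owl → go left; hog < jay → go left. Place as left child of jay.
Insert fox: fox < yak → go left; fox > ape → go right; fox < pug → go left; fox < owl → go left; fox < jay → go left; fox < hog → go left. Place as left child of hog.
Insert elk: elk < yak → go left; elk > ape → go right; elk < pug → go left; elk < owl → go left; elk < jay → go left; elk < hog → go left; elk < fox → go left. Place as left child of fox.
Insert ant: ant < yak → go left; ant < ape → go left. Place as left child of ape.
Insert bat: bat < yak → go left; bat > ape → go right; bat < pug → go left; bat < owl → go left; bat < jay → go left; bat < hog → go left; bat < fox → go left; bat < elk → go left. Place as left child of elk.
Insert doe: doe < yak → go left; doe > ape → go right; doe < pug → go left; doe < owl → go left; doe < jay → go left; doe < hog → go left; doe < fox → go left; doe < elk → go left; doe > bat → go right. Place as right child of bat.
Insert koi: koi < yak → go left; koi > ape → go right; koi < pug → go left; koi < owl → go left; koi > jay → go right. Place as right child of jay.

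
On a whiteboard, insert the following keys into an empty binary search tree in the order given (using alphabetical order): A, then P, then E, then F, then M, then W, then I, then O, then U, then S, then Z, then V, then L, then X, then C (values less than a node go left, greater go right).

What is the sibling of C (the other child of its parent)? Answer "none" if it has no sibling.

F

Resulting structure (node: left, right):
  A: L=–, R=P
  P: L=E, R=W
  E: L=C, R=F
  F: L=–, R=M
  M: L=I, R=O
  W: L=U, R=Z
  I: L=–, R=L
  O: L=–, R=–
  U: L=S, R=V
  S: L=–, R=–
  Z: L=X, R=–
  V: L=–, R=–
  L: L=–, R=–
  X: L=–, R=–
  C: L=–, R=–

C's parent is E; the other child of E is F.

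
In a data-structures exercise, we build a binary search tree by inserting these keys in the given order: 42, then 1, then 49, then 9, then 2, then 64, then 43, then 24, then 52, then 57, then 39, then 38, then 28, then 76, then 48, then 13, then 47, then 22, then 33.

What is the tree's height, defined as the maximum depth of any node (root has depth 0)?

Resulting structure (node: left, right):
  42: L=1, R=49
  1: L=–, R=9
  49: L=43, R=64
  9: L=2, R=24
  2: L=–, R=–
  64: L=52, R=76
  43: L=–, R=48
  24: L=13, R=39
  52: L=–, R=57
  57: L=–, R=–
  39: L=38, R=–
  38: L=28, R=–
  28: L=–, R=33
  76: L=–, R=–
  48: L=47, R=–
  13: L=–, R=22
  47: L=–, R=–
  22: L=–, R=–
  33: L=–, R=–

The deepest node is 33 at depth 7.

7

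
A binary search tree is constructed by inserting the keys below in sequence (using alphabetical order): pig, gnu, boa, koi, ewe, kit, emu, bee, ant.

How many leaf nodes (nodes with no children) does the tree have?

pig: root
gnu: left child of pig (depth 1)
boa: left child of gnu (depth 2)
koi: right child of gnu (depth 2)
ewe: right child of boa (depth 3)
kit: left child of koi (depth 3)
emu: left child of ewe (depth 4)
bee: left child of boa (depth 3)
ant: left child of bee (depth 4)

Leaves: ant, emu, kit — 3 in total.

3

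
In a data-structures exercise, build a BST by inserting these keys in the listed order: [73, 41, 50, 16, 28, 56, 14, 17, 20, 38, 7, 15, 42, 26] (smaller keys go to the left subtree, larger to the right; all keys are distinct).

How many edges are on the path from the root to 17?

Resulting structure (node: left, right):
  73: L=41, R=–
  41: L=16, R=50
  50: L=42, R=56
  16: L=14, R=28
  28: L=17, R=38
  56: L=–, R=–
  14: L=7, R=15
  17: L=–, R=20
  20: L=–, R=26
  38: L=–, R=–
  7: L=–, R=–
  15: L=–, R=–
  42: L=–, R=–
  26: L=–, R=–

Path to 17: 73 → 41 → 16 → 28 → 17, which is 4 edges.

4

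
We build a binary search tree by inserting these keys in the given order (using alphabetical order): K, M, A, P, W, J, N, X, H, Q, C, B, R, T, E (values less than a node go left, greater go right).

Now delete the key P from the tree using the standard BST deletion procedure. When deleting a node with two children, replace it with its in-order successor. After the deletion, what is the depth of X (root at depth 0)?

K: root
M: right child of K (depth 1)
A: left child of K (depth 1)
P: right child of M (depth 2)
W: right child of P (depth 3)
J: right child of A (depth 2)
N: left child of P (depth 3)
X: right child of W (depth 4)
H: left child of J (depth 3)
Q: left child of W (depth 4)
C: left child of H (depth 4)
B: left child of C (depth 5)
R: right child of Q (depth 5)
T: right child of R (depth 6)
E: right child of C (depth 5)

Delete P (two children — replace with in-order successor).
After deletion, path to X: K → M → Q → W → X.

4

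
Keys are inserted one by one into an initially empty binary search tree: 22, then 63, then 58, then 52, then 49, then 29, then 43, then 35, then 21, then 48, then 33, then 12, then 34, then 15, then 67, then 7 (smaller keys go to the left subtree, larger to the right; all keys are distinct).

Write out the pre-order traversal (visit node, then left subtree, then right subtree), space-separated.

Insert 22: tree is empty, so 22 becomes the root.
Insert 63: 63 > 22 → go right. Place as right child of 22.
Insert 58: 58 > 22 → go right; 58 < 63 → go left. Place as left child of 63.
Insert 52: 52 > 22 → go right; 52 < 63 → go left; 52 < 58 → go left. Place as left child of 58.
Insert 49: 49 > 22 → go right; 49 < 63 → go left; 49 < 58 → go left; 49 < 52 → go left. Place as left child of 52.
Insert 29: 29 > 22 → go right; 29 < 63 → go left; 29 < 58 → go left; 29 < 52 → go left; 29 < 49 → go left. Place as left child of 49.
Insert 43: 43 > 22 → go right; 43 < 63 → go left; 43 < 58 → go left; 43 < 52 → go left; 43 < 49 → go left; 43 > 29 → go right. Place as right child of 29.
Insert 35: 35 > 22 → go right; 35 < 63 → go left; 35 < 58 → go left; 35 < 52 → go left; 35 < 49 → go left; 35 > 29 → go right; 35 < 43 → go left. Place as left child of 43.
Insert 21: 21 < 22 → go left. Place as left child of 22.
Insert 48: 48 > 22 → go right; 48 < 63 → go left; 48 < 58 → go left; 48 < 52 → go left; 48 < 49 → go left; 48 > 29 → go right; 48 > 43 → go right. Place as right child of 43.
Insert 33: 33 > 22 → go right; 33 < 63 → go left; 33 < 58 → go left; 33 < 52 → go left; 33 < 49 → go left; 33 > 29 → go right; 33 < 43 → go left; 33 < 35 → go left. Place as left child of 35.
Insert 12: 12 < 22 → go left; 12 < 21 → go left. Place as left child of 21.
Insert 34: 34 > 22 → go right; 34 < 63 → go left; 34 < 58 → go left; 34 < 52 → go left; 34 < 49 → go left; 34 > 29 → go right; 34 < 43 → go left; 34 < 35 → go left; 34 > 33 → go right. Place as right child of 33.
Insert 15: 15 < 22 → go left; 15 < 21 → go left; 15 > 12 → go right. Place as right child of 12.
Insert 67: 67 > 22 → go right; 67 > 63 → go right. Place as right child of 63.
Insert 7: 7 < 22 → go left; 7 < 21 → go left; 7 < 12 → go left. Place as left child of 12.

22 21 12 7 15 63 58 52 49 29 43 35 33 34 48 67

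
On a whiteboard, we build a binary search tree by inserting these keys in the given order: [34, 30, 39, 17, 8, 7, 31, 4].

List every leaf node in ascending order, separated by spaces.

34: root
30: left child of 34 (depth 1)
39: right child of 34 (depth 1)
17: left child of 30 (depth 2)
8: left child of 17 (depth 3)
7: left child of 8 (depth 4)
31: right child of 30 (depth 2)
4: left child of 7 (depth 5)

4 31 39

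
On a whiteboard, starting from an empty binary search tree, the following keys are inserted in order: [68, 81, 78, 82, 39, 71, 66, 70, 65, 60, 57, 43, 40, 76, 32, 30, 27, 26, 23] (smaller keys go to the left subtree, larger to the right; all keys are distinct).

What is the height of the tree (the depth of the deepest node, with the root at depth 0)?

7

Insert 68: tree is empty, so 68 becomes the root.
Insert 81: 81 > 68 → go right. Place as right child of 68.
Insert 78: 78 > 68 → go right; 78 < 81 → go left. Place as left child of 81.
Insert 82: 82 > 68 → go right; 82 > 81 → go right. Place as right child of 81.
Insert 39: 39 < 68 → go left. Place as left child of 68.
Insert 71: 71 > 68 → go right; 71 < 81 → go left; 71 < 78 → go left. Place as left child of 78.
Insert 66: 66 < 68 → go left; 66 > 39 → go right. Place as right child of 39.
Insert 70: 70 > 68 → go right; 70 < 81 → go left; 70 < 78 → go left; 70 < 71 → go left. Place as left child of 71.
Insert 65: 65 < 68 → go left; 65 > 39 → go right; 65 < 66 → go left. Place as left child of 66.
Insert 60: 60 < 68 → go left; 60 > 39 → go right; 60 < 66 → go left; 60 < 65 → go left. Place as left child of 65.
Insert 57: 57 < 68 → go left; 57 > 39 → go right; 57 < 66 → go left; 57 < 65 → go left; 57 < 60 → go left. Place as left child of 60.
Insert 43: 43 < 68 → go left; 43 > 39 → go right; 43 < 66 → go left; 43 < 65 → go left; 43 < 60 → go left; 43 < 57 → go left. Place as left child of 57.
Insert 40: 40 < 68 → go left; 40 > 39 → go right; 40 < 66 → go left; 40 < 65 → go left; 40 < 60 → go left; 40 < 57 → go left; 40 < 43 → go left. Place as left child of 43.
Insert 76: 76 > 68 → go right; 76 < 81 → go left; 76 < 78 → go left; 76 > 71 → go right. Place as right child of 71.
Insert 32: 32 < 68 → go left; 32 < 39 → go left. Place as left child of 39.
Insert 30: 30 < 68 → go left; 30 < 39 → go left; 30 < 32 → go left. Place as left child of 32.
Insert 27: 27 < 68 → go left; 27 < 39 → go left; 27 < 32 → go left; 27 < 30 → go left. Place as left child of 30.
Insert 26: 26 < 68 → go left; 26 < 39 → go left; 26 < 32 → go left; 26 < 30 → go left; 26 < 27 → go left. Place as left child of 27.
Insert 23: 23 < 68 → go left; 23 < 39 → go left; 23 < 32 → go left; 23 < 30 → go left; 23 < 27 → go left; 23 < 26 → go left. Place as left child of 26.

The deepest node is 40 at depth 7.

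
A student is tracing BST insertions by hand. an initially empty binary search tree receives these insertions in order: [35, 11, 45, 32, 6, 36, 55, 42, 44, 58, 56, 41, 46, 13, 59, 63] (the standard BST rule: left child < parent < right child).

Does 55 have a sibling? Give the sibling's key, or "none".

36

35: root
11: left child of 35 (depth 1)
45: right child of 35 (depth 1)
32: right child of 11 (depth 2)
6: left child of 11 (depth 2)
36: left child of 45 (depth 2)
55: right child of 45 (depth 2)
42: right child of 36 (depth 3)
44: right child of 42 (depth 4)
58: right child of 55 (depth 3)
56: left child of 58 (depth 4)
41: left child of 42 (depth 4)
46: left child of 55 (depth 3)
13: left child of 32 (depth 3)
59: right child of 58 (depth 4)
63: right child of 59 (depth 5)

55's parent is 45; the other child of 45 is 36.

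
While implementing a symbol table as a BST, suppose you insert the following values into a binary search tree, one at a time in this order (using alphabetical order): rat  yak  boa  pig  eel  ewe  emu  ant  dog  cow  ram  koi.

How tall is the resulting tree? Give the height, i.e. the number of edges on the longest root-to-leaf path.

Insert rat: tree is empty, so rat becomes the root.
Insert yak: yak > rat → go right. Place as right child of rat.
Insert boa: boa < rat → go left. Place as left child of rat.
Insert pig: pig < rat → go left; pig > boa → go right. Place as right child of boa.
Insert eel: eel < rat → go left; eel > boa → go right; eel < pig → go left. Place as left child of pig.
Insert ewe: ewe < rat → go left; ewe > boa → go right; ewe < pig → go left; ewe > eel → go right. Place as right child of eel.
Insert emu: emu < rat → go left; emu > boa → go right; emu < pig → go left; emu > eel → go right; emu < ewe → go left. Place as left child of ewe.
Insert ant: ant < rat → go left; ant < boa → go left. Place as left child of boa.
Insert dog: dog < rat → go left; dog > boa → go right; dog < pig → go left; dog < eel → go left. Place as left child of eel.
Insert cow: cow < rat → go left; cow > boa → go right; cow < pig → go left; cow < eel → go left; cow < dog → go left. Place as left child of dog.
Insert ram: ram < rat → go left; ram > boa → go right; ram > pig → go right. Place as right child of pig.
Insert koi: koi < rat → go left; koi > boa → go right; koi < pig → go left; koi > eel → go right; koi > ewe → go right. Place as right child of ewe.

The deepest node is emu at depth 5.

5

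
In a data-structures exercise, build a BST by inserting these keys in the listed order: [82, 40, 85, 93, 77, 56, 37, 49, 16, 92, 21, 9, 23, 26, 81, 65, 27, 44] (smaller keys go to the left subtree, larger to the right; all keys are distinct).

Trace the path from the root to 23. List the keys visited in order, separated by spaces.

82 40 37 16 21 23

Insert 82: tree is empty, so 82 becomes the root.
Insert 40: 40 < 82 → go left. Place as left child of 82.
Insert 85: 85 > 82 → go right. Place as right child of 82.
Insert 93: 93 > 82 → go right; 93 > 85 → go right. Place as right child of 85.
Insert 77: 77 < 82 → go left; 77 > 40 → go right. Place as right child of 40.
Insert 56: 56 < 82 → go left; 56 > 40 → go right; 56 < 77 → go left. Place as left child of 77.
Insert 37: 37 < 82 → go left; 37 < 40 → go left. Place as left child of 40.
Insert 49: 49 < 82 → go left; 49 > 40 → go right; 49 < 77 → go left; 49 < 56 → go left. Place as left child of 56.
Insert 16: 16 < 82 → go left; 16 < 40 → go left; 16 < 37 → go left. Place as left child of 37.
Insert 92: 92 > 82 → go right; 92 > 85 → go right; 92 < 93 → go left. Place as left child of 93.
Insert 21: 21 < 82 → go left; 21 < 40 → go left; 21 < 37 → go left; 21 > 16 → go right. Place as right child of 16.
Insert 9: 9 < 82 → go left; 9 < 40 → go left; 9 < 37 → go left; 9 < 16 → go left. Place as left child of 16.
Insert 23: 23 < 82 → go left; 23 < 40 → go left; 23 < 37 → go left; 23 > 16 → go right; 23 > 21 → go right. Place as right child of 21.
Insert 26: 26 < 82 → go left; 26 < 40 → go left; 26 < 37 → go left; 26 > 16 → go right; 26 > 21 → go right; 26 > 23 → go right. Place as right child of 23.
Insert 81: 81 < 82 → go left; 81 > 40 → go right; 81 > 77 → go right. Place as right child of 77.
Insert 65: 65 < 82 → go left; 65 > 40 → go right; 65 < 77 → go left; 65 > 56 → go right. Place as right child of 56.
Insert 27: 27 < 82 → go left; 27 < 40 → go left; 27 < 37 → go left; 27 > 16 → go right; 27 > 21 → go right; 27 > 23 → go right; 27 > 26 → go right. Place as right child of 26.
Insert 44: 44 < 82 → go left; 44 > 40 → go right; 44 < 77 → go left; 44 < 56 → go left; 44 < 49 → go left. Place as left child of 49.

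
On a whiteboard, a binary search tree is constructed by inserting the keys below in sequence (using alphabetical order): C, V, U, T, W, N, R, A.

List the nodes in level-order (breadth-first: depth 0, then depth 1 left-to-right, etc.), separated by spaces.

C A V U W T N R

C: root
V: right child of C (depth 1)
U: left child of V (depth 2)
T: left child of U (depth 3)
W: right child of V (depth 2)
N: left child of T (depth 4)
R: right child of N (depth 5)
A: left child of C (depth 1)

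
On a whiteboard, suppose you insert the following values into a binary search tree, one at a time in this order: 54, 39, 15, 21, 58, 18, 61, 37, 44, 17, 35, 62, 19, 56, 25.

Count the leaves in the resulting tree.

54: root
39: left child of 54 (depth 1)
15: left child of 39 (depth 2)
21: right child of 15 (depth 3)
58: right child of 54 (depth 1)
18: left child of 21 (depth 4)
61: right child of 58 (depth 2)
37: right child of 21 (depth 4)
44: right child of 39 (depth 2)
17: left child of 18 (depth 5)
35: left child of 37 (depth 5)
62: right child of 61 (depth 3)
19: right child of 18 (depth 5)
56: left child of 58 (depth 2)
25: left child of 35 (depth 6)

Leaves: 17, 19, 25, 44, 56, 62 — 6 in total.

6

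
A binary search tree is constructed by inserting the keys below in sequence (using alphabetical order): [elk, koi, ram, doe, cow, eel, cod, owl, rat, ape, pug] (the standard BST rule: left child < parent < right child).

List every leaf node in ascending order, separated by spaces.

Resulting structure (node: left, right):
  elk: L=doe, R=koi
  koi: L=–, R=ram
  ram: L=owl, R=rat
  doe: L=cow, R=eel
  cow: L=cod, R=–
  eel: L=–, R=–
  cod: L=ape, R=–
  owl: L=–, R=pug
  rat: L=–, R=–
  ape: L=–, R=–
  pug: L=–, R=–

ape eel pug rat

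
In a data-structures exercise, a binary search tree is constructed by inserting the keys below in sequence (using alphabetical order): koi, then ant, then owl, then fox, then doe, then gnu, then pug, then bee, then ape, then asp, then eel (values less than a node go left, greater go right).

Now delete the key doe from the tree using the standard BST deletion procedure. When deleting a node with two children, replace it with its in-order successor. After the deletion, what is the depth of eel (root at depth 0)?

Resulting structure (node: left, right):
  koi: L=ant, R=owl
  ant: L=–, R=fox
  owl: L=–, R=pug
  fox: L=doe, R=gnu
  doe: L=bee, R=eel
  gnu: L=–, R=–
  pug: L=–, R=–
  bee: L=ape, R=–
  ape: L=–, R=asp
  asp: L=–, R=–
  eel: L=–, R=–

Delete doe (two children — replace with in-order successor).
After deletion, path to eel: koi → ant → fox → eel.

3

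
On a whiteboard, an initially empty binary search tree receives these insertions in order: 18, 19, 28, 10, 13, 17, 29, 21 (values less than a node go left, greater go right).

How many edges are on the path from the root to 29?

Resulting structure (node: left, right):
  18: L=10, R=19
  19: L=–, R=28
  28: L=21, R=29
  10: L=–, R=13
  13: L=–, R=17
  17: L=–, R=–
  29: L=–, R=–
  21: L=–, R=–

Path to 29: 18 → 19 → 28 → 29, which is 3 edges.

3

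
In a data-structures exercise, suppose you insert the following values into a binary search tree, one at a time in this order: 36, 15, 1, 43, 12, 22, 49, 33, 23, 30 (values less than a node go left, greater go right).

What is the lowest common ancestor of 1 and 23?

15

Resulting structure (node: left, right):
  36: L=15, R=43
  15: L=1, R=22
  1: L=–, R=12
  43: L=–, R=49
  12: L=–, R=–
  22: L=–, R=33
  49: L=–, R=–
  33: L=23, R=–
  23: L=–, R=30
  30: L=–, R=–

Path to 1: 36 → 15 → 1
Path to 23: 36 → 15 → 22 → 33 → 23
The paths share a prefix ending at 15, then split left and right.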